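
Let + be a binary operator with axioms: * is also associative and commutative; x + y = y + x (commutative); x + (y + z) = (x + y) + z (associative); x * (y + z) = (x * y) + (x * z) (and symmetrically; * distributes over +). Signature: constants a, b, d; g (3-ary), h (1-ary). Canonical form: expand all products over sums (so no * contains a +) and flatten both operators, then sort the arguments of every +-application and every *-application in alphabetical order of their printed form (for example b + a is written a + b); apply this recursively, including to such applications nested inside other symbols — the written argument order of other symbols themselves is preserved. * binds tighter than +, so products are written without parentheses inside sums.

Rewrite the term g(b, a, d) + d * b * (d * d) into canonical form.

Answer: b * d * d * d + g(b, a, d)

Derivation:
Merge nested applications:  g(b, a, d) + b * d * d * d
Order the arguments:  b * d * d * d + g(b, a, d)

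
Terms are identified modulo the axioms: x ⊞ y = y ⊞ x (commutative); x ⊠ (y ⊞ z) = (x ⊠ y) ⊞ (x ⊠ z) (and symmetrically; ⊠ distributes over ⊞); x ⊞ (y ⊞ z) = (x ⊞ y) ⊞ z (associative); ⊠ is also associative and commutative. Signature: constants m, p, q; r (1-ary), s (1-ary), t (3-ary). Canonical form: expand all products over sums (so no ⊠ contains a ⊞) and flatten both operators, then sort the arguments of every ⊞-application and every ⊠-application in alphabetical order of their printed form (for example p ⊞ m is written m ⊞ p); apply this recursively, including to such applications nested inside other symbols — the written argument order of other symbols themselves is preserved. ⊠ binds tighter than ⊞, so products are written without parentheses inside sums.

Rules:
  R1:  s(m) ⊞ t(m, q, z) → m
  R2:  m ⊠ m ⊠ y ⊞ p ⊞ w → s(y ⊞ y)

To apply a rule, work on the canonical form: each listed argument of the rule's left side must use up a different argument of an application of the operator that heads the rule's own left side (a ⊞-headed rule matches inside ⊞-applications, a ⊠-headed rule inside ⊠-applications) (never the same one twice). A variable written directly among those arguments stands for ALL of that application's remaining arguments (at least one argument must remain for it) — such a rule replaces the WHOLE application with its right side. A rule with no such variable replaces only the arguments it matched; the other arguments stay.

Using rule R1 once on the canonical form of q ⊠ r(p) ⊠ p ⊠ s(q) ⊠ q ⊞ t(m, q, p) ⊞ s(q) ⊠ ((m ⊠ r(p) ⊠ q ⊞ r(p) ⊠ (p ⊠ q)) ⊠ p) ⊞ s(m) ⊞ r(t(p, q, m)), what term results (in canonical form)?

Answer: m ⊞ m ⊠ p ⊠ q ⊠ r(p) ⊠ s(q) ⊞ p ⊠ p ⊠ q ⊠ r(p) ⊠ s(q) ⊞ p ⊠ q ⊠ q ⊠ r(p) ⊠ s(q) ⊞ r(t(p, q, m))

Derivation:
Canonical form:  m ⊠ p ⊠ q ⊠ r(p) ⊠ s(q) ⊞ p ⊠ p ⊠ q ⊠ r(p) ⊠ s(q) ⊞ p ⊠ q ⊠ q ⊠ r(p) ⊠ s(q) ⊞ r(t(p, q, m)) ⊞ s(m) ⊞ t(m, q, p)
Match R1:  consume s(m), t(m, q, p);  z := p
New term:  m ⊞ m ⊠ p ⊠ q ⊠ r(p) ⊠ s(q) ⊞ p ⊠ p ⊠ q ⊠ r(p) ⊠ s(q) ⊞ p ⊠ q ⊠ q ⊠ r(p) ⊠ s(q) ⊞ r(t(p, q, m))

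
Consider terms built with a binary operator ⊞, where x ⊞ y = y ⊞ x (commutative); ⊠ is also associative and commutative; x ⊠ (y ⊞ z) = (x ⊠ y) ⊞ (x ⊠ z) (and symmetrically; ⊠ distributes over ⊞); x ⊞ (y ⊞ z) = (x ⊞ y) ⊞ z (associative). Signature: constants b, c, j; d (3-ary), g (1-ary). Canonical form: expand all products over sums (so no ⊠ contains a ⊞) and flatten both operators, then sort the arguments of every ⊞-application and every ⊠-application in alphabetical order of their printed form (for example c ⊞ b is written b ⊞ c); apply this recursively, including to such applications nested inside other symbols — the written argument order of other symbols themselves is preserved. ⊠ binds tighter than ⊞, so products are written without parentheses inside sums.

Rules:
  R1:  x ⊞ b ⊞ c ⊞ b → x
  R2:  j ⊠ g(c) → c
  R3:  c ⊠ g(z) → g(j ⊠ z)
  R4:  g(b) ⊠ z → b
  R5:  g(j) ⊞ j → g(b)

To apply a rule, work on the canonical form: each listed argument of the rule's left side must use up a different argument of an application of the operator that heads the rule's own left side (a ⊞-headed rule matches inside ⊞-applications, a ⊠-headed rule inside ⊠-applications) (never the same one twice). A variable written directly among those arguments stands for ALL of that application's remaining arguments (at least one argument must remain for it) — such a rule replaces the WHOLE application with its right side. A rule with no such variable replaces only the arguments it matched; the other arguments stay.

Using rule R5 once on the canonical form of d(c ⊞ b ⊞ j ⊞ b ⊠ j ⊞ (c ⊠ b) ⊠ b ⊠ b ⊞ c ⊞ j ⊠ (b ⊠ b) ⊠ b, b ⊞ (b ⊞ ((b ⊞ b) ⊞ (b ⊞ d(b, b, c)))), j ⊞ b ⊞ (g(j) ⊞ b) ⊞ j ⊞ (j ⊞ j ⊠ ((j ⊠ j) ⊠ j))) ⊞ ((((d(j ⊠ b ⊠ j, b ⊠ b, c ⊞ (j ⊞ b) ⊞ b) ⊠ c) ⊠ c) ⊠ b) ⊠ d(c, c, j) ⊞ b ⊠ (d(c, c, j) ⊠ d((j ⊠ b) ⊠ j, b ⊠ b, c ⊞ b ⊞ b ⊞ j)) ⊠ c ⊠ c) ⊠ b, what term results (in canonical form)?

Canonical form:  b ⊠ b ⊠ c ⊠ c ⊠ d(b ⊠ j ⊠ j, b ⊠ b, b ⊞ b ⊞ c ⊞ j) ⊠ d(c, c, j) ⊞ b ⊠ b ⊠ c ⊠ c ⊠ d(b ⊠ j ⊠ j, b ⊠ b, b ⊞ b ⊞ c ⊞ j) ⊠ d(c, c, j) ⊞ d(b ⊞ b ⊠ b ⊠ b ⊠ c ⊞ b ⊠ b ⊠ b ⊠ j ⊞ b ⊠ j ⊞ c ⊞ c ⊞ j, b ⊞ b ⊞ b ⊞ b ⊞ b ⊞ d(b, b, c), b ⊞ b ⊞ g(j) ⊞ j ⊞ j ⊞ j ⊞ j ⊠ j ⊠ j ⊠ j)
R5 matches:  uses g(j), j
New term:  b ⊠ b ⊠ c ⊠ c ⊠ d(b ⊠ j ⊠ j, b ⊠ b, b ⊞ b ⊞ c ⊞ j) ⊠ d(c, c, j) ⊞ b ⊠ b ⊠ c ⊠ c ⊠ d(b ⊠ j ⊠ j, b ⊠ b, b ⊞ b ⊞ c ⊞ j) ⊠ d(c, c, j) ⊞ d(b ⊞ b ⊠ b ⊠ b ⊠ c ⊞ b ⊠ b ⊠ b ⊠ j ⊞ b ⊠ j ⊞ c ⊞ c ⊞ j, b ⊞ b ⊞ b ⊞ b ⊞ b ⊞ d(b, b, c), b ⊞ b ⊞ g(b) ⊞ j ⊞ j ⊞ j ⊠ j ⊠ j ⊠ j)

Answer: b ⊠ b ⊠ c ⊠ c ⊠ d(b ⊠ j ⊠ j, b ⊠ b, b ⊞ b ⊞ c ⊞ j) ⊠ d(c, c, j) ⊞ b ⊠ b ⊠ c ⊠ c ⊠ d(b ⊠ j ⊠ j, b ⊠ b, b ⊞ b ⊞ c ⊞ j) ⊠ d(c, c, j) ⊞ d(b ⊞ b ⊠ b ⊠ b ⊠ c ⊞ b ⊠ b ⊠ b ⊠ j ⊞ b ⊠ j ⊞ c ⊞ c ⊞ j, b ⊞ b ⊞ b ⊞ b ⊞ b ⊞ d(b, b, c), b ⊞ b ⊞ g(b) ⊞ j ⊞ j ⊞ j ⊠ j ⊠ j ⊠ j)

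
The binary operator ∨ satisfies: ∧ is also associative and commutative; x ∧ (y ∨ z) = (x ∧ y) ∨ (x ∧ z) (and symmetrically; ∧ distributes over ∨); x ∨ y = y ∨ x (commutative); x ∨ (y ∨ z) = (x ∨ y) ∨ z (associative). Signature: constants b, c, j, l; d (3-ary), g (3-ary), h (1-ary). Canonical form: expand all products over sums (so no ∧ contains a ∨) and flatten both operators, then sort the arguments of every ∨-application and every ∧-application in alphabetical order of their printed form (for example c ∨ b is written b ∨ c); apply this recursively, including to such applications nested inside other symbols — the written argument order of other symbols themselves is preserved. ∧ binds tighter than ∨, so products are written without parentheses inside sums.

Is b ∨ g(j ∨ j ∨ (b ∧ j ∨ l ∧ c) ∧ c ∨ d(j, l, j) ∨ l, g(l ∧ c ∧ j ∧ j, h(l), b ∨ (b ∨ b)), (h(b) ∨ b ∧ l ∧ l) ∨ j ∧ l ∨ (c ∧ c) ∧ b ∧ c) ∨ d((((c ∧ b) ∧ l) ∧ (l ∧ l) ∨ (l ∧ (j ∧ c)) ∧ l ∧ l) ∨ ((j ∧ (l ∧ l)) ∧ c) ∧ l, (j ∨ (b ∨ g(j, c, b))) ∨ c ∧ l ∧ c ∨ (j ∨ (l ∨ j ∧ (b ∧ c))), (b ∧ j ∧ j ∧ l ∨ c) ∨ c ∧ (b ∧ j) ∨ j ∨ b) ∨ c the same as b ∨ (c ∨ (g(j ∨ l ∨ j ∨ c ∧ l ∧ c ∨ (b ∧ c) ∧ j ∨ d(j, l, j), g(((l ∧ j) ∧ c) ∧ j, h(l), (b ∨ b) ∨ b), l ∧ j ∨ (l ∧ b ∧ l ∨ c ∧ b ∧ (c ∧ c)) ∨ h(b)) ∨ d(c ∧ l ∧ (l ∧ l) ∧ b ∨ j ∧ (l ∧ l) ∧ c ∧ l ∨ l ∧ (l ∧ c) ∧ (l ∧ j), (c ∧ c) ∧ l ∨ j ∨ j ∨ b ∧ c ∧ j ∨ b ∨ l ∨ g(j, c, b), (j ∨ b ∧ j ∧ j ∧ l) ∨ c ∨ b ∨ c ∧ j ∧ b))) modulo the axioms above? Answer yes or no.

Left:  b ∨ g(j ∨ j ∨ (b ∧ j ∨ l ∧ c) ∧ c ∨ d(j, l, j) ∨ l, g(l ∧ c ∧ j ∧ j, h(l), b ∨ (b ∨ b)), (h(b) ∨ b ∧ l ∧ l) ∨ j ∧ l ∨ (c ∧ c) ∧ b ∧ c) ∨ d((((c ∧ b) ∧ l) ∧ (l ∧ l) ∨ (l ∧ (j ∧ c)) ∧ l ∧ l) ∨ ((j ∧ (l ∧ l)) ∧ c) ∧ l, (j ∨ (b ∨ g(j, c, b))) ∨ c ∧ l ∧ c ∨ (j ∨ (l ∨ j ∧ (b ∧ c))), (b ∧ j ∧ j ∧ l ∨ c) ∨ c ∧ (b ∧ j) ∨ j ∨ b) ∨ c
  Expand products over sums:  b ∨ g(b ∧ c ∧ j ∨ c ∧ c ∧ l ∨ d(j, l, j) ∨ j ∨ j ∨ l, g(c ∧ j ∧ j ∧ l, h(l), b ∨ b ∨ b), b ∧ c ∧ c ∧ c ∨ b ∧ l ∧ l ∨ h(b) ∨ j ∧ l) ∨ d(b ∧ c ∧ l ∧ l ∧ l ∨ c ∧ j ∧ l ∧ l ∧ l ∨ c ∧ j ∧ l ∧ l ∧ l, b ∨ b ∧ c ∧ j ∨ c ∧ c ∧ l ∨ g(j, c, b) ∨ j ∨ j ∨ l, b ∨ b ∧ c ∧ j ∨ b ∧ j ∧ j ∧ l ∨ c ∨ j) ∨ c
  Sort arguments:  b ∨ c ∨ d(b ∧ c ∧ l ∧ l ∧ l ∨ c ∧ j ∧ l ∧ l ∧ l ∨ c ∧ j ∧ l ∧ l ∧ l, b ∨ b ∧ c ∧ j ∨ c ∧ c ∧ l ∨ g(j, c, b) ∨ j ∨ j ∨ l, b ∨ b ∧ c ∧ j ∨ b ∧ j ∧ j ∧ l ∨ c ∨ j) ∨ g(b ∧ c ∧ j ∨ c ∧ c ∧ l ∨ d(j, l, j) ∨ j ∨ j ∨ l, g(c ∧ j ∧ j ∧ l, h(l), b ∨ b ∨ b), b ∧ c ∧ c ∧ c ∨ b ∧ l ∧ l ∨ h(b) ∨ j ∧ l)
Right:  b ∨ (c ∨ (g(j ∨ l ∨ j ∨ c ∧ l ∧ c ∨ (b ∧ c) ∧ j ∨ d(j, l, j), g(((l ∧ j) ∧ c) ∧ j, h(l), (b ∨ b) ∨ b), l ∧ j ∨ (l ∧ b ∧ l ∨ c ∧ b ∧ (c ∧ c)) ∨ h(b)) ∨ d(c ∧ l ∧ (l ∧ l) ∧ b ∨ j ∧ (l ∧ l) ∧ c ∧ l ∨ l ∧ (l ∧ c) ∧ (l ∧ j), (c ∧ c) ∧ l ∨ j ∨ j ∨ b ∧ c ∧ j ∨ b ∨ l ∨ g(j, c, b), (j ∨ b ∧ j ∧ j ∧ l) ∨ c ∨ b ∨ c ∧ j ∧ b)))
  Flatten:  b ∨ c ∨ g(b ∧ c ∧ j ∨ c ∧ c ∧ l ∨ d(j, l, j) ∨ j ∨ j ∨ l, g(c ∧ j ∧ j ∧ l, h(l), b ∨ b ∨ b), b ∧ c ∧ c ∧ c ∨ b ∧ l ∧ l ∨ h(b) ∨ j ∧ l) ∨ d(b ∧ c ∧ l ∧ l ∧ l ∨ c ∧ j ∧ l ∧ l ∧ l ∨ c ∧ j ∧ l ∧ l ∧ l, b ∨ b ∧ c ∧ j ∨ c ∧ c ∧ l ∨ g(j, c, b) ∨ j ∨ j ∨ l, b ∨ b ∧ c ∧ j ∨ b ∧ j ∧ j ∧ l ∨ c ∨ j)
  Order the arguments:  b ∨ c ∨ d(b ∧ c ∧ l ∧ l ∧ l ∨ c ∧ j ∧ l ∧ l ∧ l ∨ c ∧ j ∧ l ∧ l ∧ l, b ∨ b ∧ c ∧ j ∨ c ∧ c ∧ l ∨ g(j, c, b) ∨ j ∨ j ∨ l, b ∨ b ∧ c ∧ j ∨ b ∧ j ∧ j ∧ l ∨ c ∨ j) ∨ g(b ∧ c ∧ j ∨ c ∧ c ∧ l ∨ d(j, l, j) ∨ j ∨ j ∨ l, g(c ∧ j ∧ j ∧ l, h(l), b ∨ b ∨ b), b ∧ c ∧ c ∧ c ∨ b ∧ l ∧ l ∨ h(b) ∨ j ∧ l)

Answer: yes — both canonical forms are b ∨ c ∨ d(b ∧ c ∧ l ∧ l ∧ l ∨ c ∧ j ∧ l ∧ l ∧ l ∨ c ∧ j ∧ l ∧ l ∧ l, b ∨ b ∧ c ∧ j ∨ c ∧ c ∧ l ∨ g(j, c, b) ∨ j ∨ j ∨ l, b ∨ b ∧ c ∧ j ∨ b ∧ j ∧ j ∧ l ∨ c ∨ j) ∨ g(b ∧ c ∧ j ∨ c ∧ c ∧ l ∨ d(j, l, j) ∨ j ∨ j ∨ l, g(c ∧ j ∧ j ∧ l, h(l), b ∨ b ∨ b), b ∧ c ∧ c ∧ c ∨ b ∧ l ∧ l ∨ h(b) ∨ j ∧ l)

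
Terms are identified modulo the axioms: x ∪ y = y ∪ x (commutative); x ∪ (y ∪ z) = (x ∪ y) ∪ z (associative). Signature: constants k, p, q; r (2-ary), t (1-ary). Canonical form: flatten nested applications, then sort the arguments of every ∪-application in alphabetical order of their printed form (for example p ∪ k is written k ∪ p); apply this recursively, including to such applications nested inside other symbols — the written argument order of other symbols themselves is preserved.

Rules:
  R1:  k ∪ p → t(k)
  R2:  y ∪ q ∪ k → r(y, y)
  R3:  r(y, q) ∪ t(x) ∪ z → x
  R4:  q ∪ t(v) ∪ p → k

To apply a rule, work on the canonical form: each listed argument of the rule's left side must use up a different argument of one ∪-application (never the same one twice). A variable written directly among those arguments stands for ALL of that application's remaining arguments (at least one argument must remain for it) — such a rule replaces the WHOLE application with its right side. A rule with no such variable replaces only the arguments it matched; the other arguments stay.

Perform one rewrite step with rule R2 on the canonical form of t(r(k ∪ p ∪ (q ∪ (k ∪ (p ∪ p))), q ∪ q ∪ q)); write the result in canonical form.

Canonical form:  t(r(k ∪ k ∪ p ∪ p ∪ p ∪ q, q ∪ q ∪ q))
Apply R2:  consuming k, q;  y := k ∪ p ∪ p ∪ p
The extension variable absorbs all remaining arguments, so the whole application is rewritten.
Result:  t(r(r(k ∪ p ∪ p ∪ p, k ∪ p ∪ p ∪ p), q ∪ q ∪ q))

Answer: t(r(r(k ∪ p ∪ p ∪ p, k ∪ p ∪ p ∪ p), q ∪ q ∪ q))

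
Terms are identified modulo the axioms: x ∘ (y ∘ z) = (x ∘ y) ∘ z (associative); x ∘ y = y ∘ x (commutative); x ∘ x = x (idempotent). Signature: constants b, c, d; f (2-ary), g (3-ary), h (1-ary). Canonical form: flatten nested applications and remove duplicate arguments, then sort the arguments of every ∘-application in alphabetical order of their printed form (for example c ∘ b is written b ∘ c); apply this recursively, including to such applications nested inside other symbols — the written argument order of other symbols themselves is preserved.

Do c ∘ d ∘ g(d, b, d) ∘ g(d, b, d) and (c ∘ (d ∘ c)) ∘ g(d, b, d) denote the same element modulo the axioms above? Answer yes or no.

Answer: yes — both canonical forms are c ∘ d ∘ g(d, b, d)

Derivation:
Left:  c ∘ d ∘ g(d, b, d) ∘ g(d, b, d)
  Deduplicate:  drop duplicate g(d, b, d)
  Order the arguments:  c ∘ d ∘ g(d, b, d)
Right:  (c ∘ (d ∘ c)) ∘ g(d, b, d)
  Merge nested applications:  c ∘ d ∘ c ∘ g(d, b, d)
  Idempotence:  drop duplicate c
  Sort arguments:  c ∘ d ∘ g(d, b, d)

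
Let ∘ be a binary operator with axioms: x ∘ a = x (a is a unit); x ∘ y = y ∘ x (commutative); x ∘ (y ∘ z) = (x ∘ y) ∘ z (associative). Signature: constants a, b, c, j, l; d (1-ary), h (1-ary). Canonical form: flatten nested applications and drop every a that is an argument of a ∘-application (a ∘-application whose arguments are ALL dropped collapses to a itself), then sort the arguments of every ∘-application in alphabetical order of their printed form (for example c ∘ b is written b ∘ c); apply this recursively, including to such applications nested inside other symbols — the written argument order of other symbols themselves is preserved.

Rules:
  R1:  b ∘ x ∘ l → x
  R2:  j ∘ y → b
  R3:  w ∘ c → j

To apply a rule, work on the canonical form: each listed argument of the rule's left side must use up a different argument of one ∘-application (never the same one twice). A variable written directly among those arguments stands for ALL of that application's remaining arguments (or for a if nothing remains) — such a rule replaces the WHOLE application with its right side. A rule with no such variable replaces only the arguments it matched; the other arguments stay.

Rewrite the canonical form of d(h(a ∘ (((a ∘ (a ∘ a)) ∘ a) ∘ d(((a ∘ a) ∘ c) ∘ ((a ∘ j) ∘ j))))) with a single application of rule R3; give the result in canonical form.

Answer: d(h(d(j)))

Derivation:
Canonical form:  d(h(d(c ∘ j ∘ j)))
Match R3:  consume c;  w := j ∘ j
The extension variable absorbs all remaining arguments, so the whole application is rewritten.
Giving:  d(h(d(j)))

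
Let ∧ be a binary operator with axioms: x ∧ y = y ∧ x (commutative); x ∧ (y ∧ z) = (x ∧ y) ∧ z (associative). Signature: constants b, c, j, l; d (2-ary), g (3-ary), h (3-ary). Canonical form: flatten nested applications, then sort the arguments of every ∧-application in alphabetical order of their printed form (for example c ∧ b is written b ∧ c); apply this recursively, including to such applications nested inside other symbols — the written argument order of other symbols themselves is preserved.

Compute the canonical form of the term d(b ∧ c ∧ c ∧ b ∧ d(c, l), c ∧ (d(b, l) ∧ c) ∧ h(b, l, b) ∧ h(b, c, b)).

Answer: d(b ∧ b ∧ c ∧ c ∧ d(c, l), c ∧ c ∧ d(b, l) ∧ h(b, c, b) ∧ h(b, l, b))

Derivation:
Work inside:  c ∧ (d(b, l) ∧ c) ∧ h(b, l, b) ∧ h(b, c, b)
Flatten:  c ∧ d(b, l) ∧ c ∧ h(b, l, b) ∧ h(b, c, b)
Order the arguments:  c ∧ c ∧ d(b, l) ∧ h(b, c, b) ∧ h(b, l, b)
Rebuild:  d(b ∧ b ∧ c ∧ c ∧ d(c, l), c ∧ c ∧ d(b, l) ∧ h(b, c, b) ∧ h(b, l, b))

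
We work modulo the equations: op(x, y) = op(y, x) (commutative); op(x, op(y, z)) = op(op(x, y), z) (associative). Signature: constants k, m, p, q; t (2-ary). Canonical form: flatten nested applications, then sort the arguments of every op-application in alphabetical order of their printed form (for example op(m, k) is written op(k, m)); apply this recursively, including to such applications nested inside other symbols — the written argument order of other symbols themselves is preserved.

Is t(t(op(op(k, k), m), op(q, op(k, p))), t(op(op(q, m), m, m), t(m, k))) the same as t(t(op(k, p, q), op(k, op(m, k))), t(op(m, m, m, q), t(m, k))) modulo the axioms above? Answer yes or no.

Answer: no — t(t(op(k, k, m), op(k, p, q)), t(op(m, m, m, q), t(m, k))) vs t(t(op(k, p, q), op(k, k, m)), t(op(m, m, m, q), t(m, k)))

Derivation:
Left:  t(t(op(op(k, k), m), op(q, op(k, p))), t(op(op(q, m), m, m), t(m, k)))
  Focus inside:  op(op(q, m), m, m)
  Un-nest:  op(q, m, m, m)
  Order the arguments:  op(m, m, m, q)
  Rebuild:  t(t(op(k, k, m), op(k, p, q)), t(op(m, m, m, q), t(m, k)))
Right:  t(t(op(k, p, q), op(k, op(m, k))), t(op(m, m, m, q), t(m, k)))
  Descend into:  op(k, op(m, k))
  Merge nested applications:  op(k, m, k)
  Sort:  op(k, k, m)
  Reassemble:  t(t(op(k, p, q), op(k, k, m)), t(op(m, m, m, q), t(m, k)))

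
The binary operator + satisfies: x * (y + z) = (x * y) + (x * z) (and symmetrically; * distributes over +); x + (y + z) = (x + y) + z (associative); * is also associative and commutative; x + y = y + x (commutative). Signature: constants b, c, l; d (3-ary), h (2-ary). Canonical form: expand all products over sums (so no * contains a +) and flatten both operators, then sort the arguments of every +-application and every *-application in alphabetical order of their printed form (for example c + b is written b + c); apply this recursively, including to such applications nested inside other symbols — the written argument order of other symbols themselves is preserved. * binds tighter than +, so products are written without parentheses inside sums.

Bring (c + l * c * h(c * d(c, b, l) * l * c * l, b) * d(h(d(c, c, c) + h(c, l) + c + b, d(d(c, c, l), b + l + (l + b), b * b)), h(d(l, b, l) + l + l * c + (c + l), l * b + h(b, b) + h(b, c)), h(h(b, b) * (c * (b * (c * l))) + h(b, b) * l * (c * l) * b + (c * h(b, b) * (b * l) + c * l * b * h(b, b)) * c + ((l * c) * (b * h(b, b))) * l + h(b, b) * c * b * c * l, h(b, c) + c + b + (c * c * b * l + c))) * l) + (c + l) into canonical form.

Answer: c + c + c * d(h(b + c + d(c, c, c) + h(c, l), d(d(c, c, l), b + b + l + l, b * b)), h(c + c * l + d(l, b, l) + l + l, b * l + h(b, b) + h(b, c)), h(b * c * c * h(b, b) * l + b * c * c * h(b, b) * l + b * c * c * h(b, b) * l + b * c * c * h(b, b) * l + b * c * h(b, b) * l * l + b * c * h(b, b) * l * l, b + b * c * c * l + c + c + h(b, c))) * h(c * c * d(c, b, l) * l * l, b) * l * l + l

Derivation:
Expand:  c + c * d(h(b + c + d(c, c, c) + h(c, l), d(d(c, c, l), b + b + l + l, b * b)), h(c + c * l + d(l, b, l) + l + l, b * l + h(b, b) + h(b, c)), h(b * c * c * h(b, b) * l + b * c * c * h(b, b) * l + b * c * c * h(b, b) * l + b * c * c * h(b, b) * l + b * c * h(b, b) * l * l + b * c * h(b, b) * l * l, b + b * c * c * l + c + c + h(b, c))) * h(c * c * d(c, b, l) * l * l, b) * l * l + c + l
Order the arguments:  c + c + c * d(h(b + c + d(c, c, c) + h(c, l), d(d(c, c, l), b + b + l + l, b * b)), h(c + c * l + d(l, b, l) + l + l, b * l + h(b, b) + h(b, c)), h(b * c * c * h(b, b) * l + b * c * c * h(b, b) * l + b * c * c * h(b, b) * l + b * c * c * h(b, b) * l + b * c * h(b, b) * l * l + b * c * h(b, b) * l * l, b + b * c * c * l + c + c + h(b, c))) * h(c * c * d(c, b, l) * l * l, b) * l * l + l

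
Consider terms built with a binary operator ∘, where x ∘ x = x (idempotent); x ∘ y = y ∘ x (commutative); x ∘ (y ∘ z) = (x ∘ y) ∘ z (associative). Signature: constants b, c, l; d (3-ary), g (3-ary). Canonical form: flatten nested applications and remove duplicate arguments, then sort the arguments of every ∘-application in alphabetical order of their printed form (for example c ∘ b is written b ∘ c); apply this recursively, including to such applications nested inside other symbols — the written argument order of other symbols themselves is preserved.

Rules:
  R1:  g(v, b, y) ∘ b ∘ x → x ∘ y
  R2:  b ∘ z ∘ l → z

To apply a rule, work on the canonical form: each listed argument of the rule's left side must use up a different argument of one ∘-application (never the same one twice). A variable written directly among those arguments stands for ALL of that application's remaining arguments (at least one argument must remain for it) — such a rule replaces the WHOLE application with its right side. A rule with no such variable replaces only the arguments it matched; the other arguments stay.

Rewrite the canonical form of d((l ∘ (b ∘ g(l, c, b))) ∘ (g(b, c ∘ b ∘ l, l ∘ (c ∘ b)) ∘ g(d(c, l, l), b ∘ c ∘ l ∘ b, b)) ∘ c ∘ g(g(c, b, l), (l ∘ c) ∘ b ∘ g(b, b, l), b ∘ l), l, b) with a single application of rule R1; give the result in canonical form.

Canonical form:  d(b ∘ c ∘ g(b, b ∘ c ∘ l, b ∘ c ∘ l) ∘ g(d(c, l, l), b ∘ c ∘ l, b) ∘ g(g(c, b, l), b ∘ c ∘ g(b, b, l) ∘ l, b ∘ l) ∘ g(l, c, b) ∘ l, l, b)
Apply R1:  consuming b, g(b, b, l);  v := b, x := c ∘ l, y := l
The extension variable absorbs all remaining arguments, so the whole application is rewritten.
Giving:  d(b ∘ c ∘ g(b, b ∘ c ∘ l, b ∘ c ∘ l) ∘ g(d(c, l, l), b ∘ c ∘ l, b) ∘ g(g(c, b, l), c ∘ l, b ∘ l) ∘ g(l, c, b) ∘ l, l, b)

Answer: d(b ∘ c ∘ g(b, b ∘ c ∘ l, b ∘ c ∘ l) ∘ g(d(c, l, l), b ∘ c ∘ l, b) ∘ g(g(c, b, l), c ∘ l, b ∘ l) ∘ g(l, c, b) ∘ l, l, b)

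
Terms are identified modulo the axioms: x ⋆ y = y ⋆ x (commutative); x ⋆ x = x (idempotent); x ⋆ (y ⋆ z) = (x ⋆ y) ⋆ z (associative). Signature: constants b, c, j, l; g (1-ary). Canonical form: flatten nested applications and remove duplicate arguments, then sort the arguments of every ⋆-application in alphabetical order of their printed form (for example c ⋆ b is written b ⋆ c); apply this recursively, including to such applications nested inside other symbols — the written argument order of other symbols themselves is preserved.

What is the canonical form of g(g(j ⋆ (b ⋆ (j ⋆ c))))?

Focus inside:  j ⋆ (b ⋆ (j ⋆ c))
Merge nested applications:  j ⋆ b ⋆ j ⋆ c
Drop duplicates:  drop duplicate j
Sort arguments:  b ⋆ c ⋆ j
Put back:  g(g(b ⋆ c ⋆ j))

Answer: g(g(b ⋆ c ⋆ j))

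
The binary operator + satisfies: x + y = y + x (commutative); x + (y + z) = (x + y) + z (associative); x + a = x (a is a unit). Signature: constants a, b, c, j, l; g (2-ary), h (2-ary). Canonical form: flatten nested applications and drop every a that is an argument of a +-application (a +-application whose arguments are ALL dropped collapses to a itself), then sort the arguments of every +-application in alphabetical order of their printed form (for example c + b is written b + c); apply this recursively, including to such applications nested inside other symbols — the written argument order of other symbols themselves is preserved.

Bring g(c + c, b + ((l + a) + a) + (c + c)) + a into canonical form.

Answer: g(c + c, b + c + c + l)

Derivation:
Canonicalize subterm:  g(c + c, b + ((l + a) + a) + (c + c))  →  g(c + c, b + c + c + l)
Drop the unit:  drop a
Sort:  g(c + c, b + c + c + l)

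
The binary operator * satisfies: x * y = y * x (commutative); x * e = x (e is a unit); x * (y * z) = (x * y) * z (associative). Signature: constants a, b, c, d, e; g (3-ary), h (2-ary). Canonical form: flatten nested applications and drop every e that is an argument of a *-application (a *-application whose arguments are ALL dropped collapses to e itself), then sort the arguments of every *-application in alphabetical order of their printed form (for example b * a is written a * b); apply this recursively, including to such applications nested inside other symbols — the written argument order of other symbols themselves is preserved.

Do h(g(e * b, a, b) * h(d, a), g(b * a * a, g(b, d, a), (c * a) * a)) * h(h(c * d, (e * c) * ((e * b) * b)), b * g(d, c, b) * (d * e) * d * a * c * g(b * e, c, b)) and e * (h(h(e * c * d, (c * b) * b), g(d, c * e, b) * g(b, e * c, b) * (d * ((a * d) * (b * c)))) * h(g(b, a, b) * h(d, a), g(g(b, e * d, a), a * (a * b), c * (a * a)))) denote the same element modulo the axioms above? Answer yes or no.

Answer: no — h(g(b, a, b) * h(d, a), g(a * a * b, g(b, d, a), a * a * c)) * h(h(c * d, b * b * c), a * b * c * d * d * g(b, c, b) * g(d, c, b)) vs h(g(b, a, b) * h(d, a), g(g(b, d, a), a * a * b, a * a * c)) * h(h(c * d, b * b * c), a * b * c * d * d * g(b, c, b) * g(d, c, b))

Derivation:
Left:  h(g(e * b, a, b) * h(d, a), g(b * a * a, g(b, d, a), (c * a) * a)) * h(h(c * d, (e * c) * ((e * b) * b)), b * g(d, c, b) * (d * e) * d * a * c * g(b * e, c, b))
  Simplify inside:  h(g(e * b, a, b) * h(d, a), g(b * a * a, g(b, d, a), (c * a) * a))  →  h(g(b, a, b) * h(d, a), g(a * a * b, g(b, d, a), a * a * c))
  Inside:  h(h(c * d, (e * c) * ((e * b) * b)), b * g(d, c, b) * (d * e) * d * a * c * g(b * e, c, b))  →  h(h(c * d, b * b * c), a * b * c * d * d * g(b, c, b) * g(d, c, b))
  Sort:  h(g(b, a, b) * h(d, a), g(a * a * b, g(b, d, a), a * a * c)) * h(h(c * d, b * b * c), a * b * c * d * d * g(b, c, b) * g(d, c, b))
Right:  e * (h(h(e * c * d, (c * b) * b), g(d, c * e, b) * g(b, e * c, b) * (d * ((a * d) * (b * c)))) * h(g(b, a, b) * h(d, a), g(g(b, e * d, a), a * (a * b), c * (a * a))))
  Merge nested applications:  e * h(h(e * c * d, (c * b) * b), g(d, c * e, b) * g(b, e * c, b) * (d * ((a * d) * (b * c)))) * h(g(b, a, b) * h(d, a), g(g(b, e * d, a), a * (a * b), c * (a * a)))
  Inside:  h(h(e * c * d, (c * b) * b), g(d, c * e, b) * g(b, e * c, b) * (d * ((a * d) * (b * c))))  →  h(h(c * d, b * b * c), a * b * c * d * d * g(b, c, b) * g(d, c, b))
  Canonicalize subterm:  h(g(b, a, b) * h(d, a), g(g(b, e * d, a), a * (a * b), c * (a * a)))  →  h(g(b, a, b) * h(d, a), g(g(b, d, a), a * a * b, a * a * c))
  Units out:  drop e
  Sort arguments:  h(g(b, a, b) * h(d, a), g(g(b, d, a), a * a * b, a * a * c)) * h(h(c * d, b * b * c), a * b * c * d * d * g(b, c, b) * g(d, c, b))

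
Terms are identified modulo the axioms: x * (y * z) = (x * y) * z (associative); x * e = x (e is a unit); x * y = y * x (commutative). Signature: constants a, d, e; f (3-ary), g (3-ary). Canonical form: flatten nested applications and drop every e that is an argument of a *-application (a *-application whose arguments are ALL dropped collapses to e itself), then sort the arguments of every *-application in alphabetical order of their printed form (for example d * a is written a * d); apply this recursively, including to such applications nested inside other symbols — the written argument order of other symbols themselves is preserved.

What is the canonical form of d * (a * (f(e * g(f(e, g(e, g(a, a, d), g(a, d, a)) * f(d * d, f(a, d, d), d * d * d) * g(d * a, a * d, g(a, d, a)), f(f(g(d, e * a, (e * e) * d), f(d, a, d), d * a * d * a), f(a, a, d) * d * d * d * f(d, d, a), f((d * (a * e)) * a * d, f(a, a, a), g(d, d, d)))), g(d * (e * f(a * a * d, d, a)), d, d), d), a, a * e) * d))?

Answer: a * d * d * f(g(f(e, f(d * d, f(a, d, d), d * d * d) * g(a * d, a * d, g(a, d, a)) * g(e, g(a, a, d), g(a, d, a)), f(f(g(d, a, d), f(d, a, d), a * a * d * d), d * d * d * f(a, a, d) * f(d, d, a), f(a * a * d * d, f(a, a, a), g(d, d, d)))), g(d * f(a * a * d, d, a), d, d), d), a, a)

Derivation:
Flatten:  d * a * f(e * g(f(e, g(e, g(a, a, d), g(a, d, a)) * f(d * d, f(a, d, d), d * d * d) * g(d * a, a * d, g(a, d, a)), f(f(g(d, e * a, (e * e) * d), f(d, a, d), d * a * d * a), f(a, a, d) * d * d * d * f(d, d, a), f((d * (a * e)) * a * d, f(a, a, a), g(d, d, d)))), g(d * (e * f(a * a * d, d, a)), d, d), d), a, a * e) * d
Inside:  f(e * g(f(e, g(e, g(a, a, d), g(a, d, a)) * f(d * d, f(a, d, d), d * d * d) * g(d * a, a * d, g(a, d, a)), f(f(g(d, e * a, (e * e) * d), f(d, a, d), d * a * d * a), f(a, a, d) * d * d * d * f(d, d, a), f((d * (a * e)) * a * d, f(a, a, a), g(d, d, d)))), g(d * (e * f(a * a * d, d, a)), d, d), d), a, a * e)  →  f(g(f(e, f(d * d, f(a, d, d), d * d * d) * g(a * d, a * d, g(a, d, a)) * g(e, g(a, a, d), g(a, d, a)), f(f(g(d, a, d), f(d, a, d), a * a * d * d), d * d * d * f(a, a, d) * f(d, d, a), f(a * a * d * d, f(a, a, a), g(d, d, d)))), g(d * f(a * a * d, d, a), d, d), d), a, a)
Sort arguments:  a * d * d * f(g(f(e, f(d * d, f(a, d, d), d * d * d) * g(a * d, a * d, g(a, d, a)) * g(e, g(a, a, d), g(a, d, a)), f(f(g(d, a, d), f(d, a, d), a * a * d * d), d * d * d * f(a, a, d) * f(d, d, a), f(a * a * d * d, f(a, a, a), g(d, d, d)))), g(d * f(a * a * d, d, a), d, d), d), a, a)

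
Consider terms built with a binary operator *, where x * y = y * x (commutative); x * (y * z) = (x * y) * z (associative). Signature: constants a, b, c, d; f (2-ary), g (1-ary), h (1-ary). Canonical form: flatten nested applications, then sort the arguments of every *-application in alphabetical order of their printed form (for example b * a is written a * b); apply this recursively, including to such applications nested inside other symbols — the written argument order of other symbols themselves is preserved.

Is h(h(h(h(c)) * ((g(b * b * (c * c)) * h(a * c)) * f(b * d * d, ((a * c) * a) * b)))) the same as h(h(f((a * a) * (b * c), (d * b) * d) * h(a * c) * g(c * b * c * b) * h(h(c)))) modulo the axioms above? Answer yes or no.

Answer: no — h(h(f(b * d * d, a * a * b * c) * g(b * b * c * c) * h(a * c) * h(h(c)))) vs h(h(f(a * a * b * c, b * d * d) * g(b * b * c * c) * h(a * c) * h(h(c))))

Derivation:
Left:  h(h(h(h(c)) * ((g(b * b * (c * c)) * h(a * c)) * f(b * d * d, ((a * c) * a) * b))))
  Focus inside:  h(h(c)) * ((g(b * b * (c * c)) * h(a * c)) * f(b * d * d, ((a * c) * a) * b))
  Merge nested applications:  h(h(c)) * g(b * b * (c * c)) * h(a * c) * f(b * d * d, ((a * c) * a) * b)
  Canonicalize subterm:  g(b * b * (c * c))  →  g(b * b * c * c)
  Inside:  f(b * d * d, ((a * c) * a) * b)  →  f(b * d * d, a * a * b * c)
  Order the arguments:  f(b * d * d, a * a * b * c) * g(b * b * c * c) * h(a * c) * h(h(c))
  Reassemble:  h(h(f(b * d * d, a * a * b * c) * g(b * b * c * c) * h(a * c) * h(h(c))))
Right:  h(h(f((a * a) * (b * c), (d * b) * d) * h(a * c) * g(c * b * c * b) * h(h(c))))
  Work inside:  f((a * a) * (b * c), (d * b) * d) * h(a * c) * g(c * b * c * b) * h(h(c))
  Canonicalize subterm:  f((a * a) * (b * c), (d * b) * d)  →  f(a * a * b * c, b * d * d)
  Canonicalize subterm:  g(c * b * c * b)  →  g(b * b * c * c)
  Sort arguments:  f(a * a * b * c, b * d * d) * g(b * b * c * c) * h(a * c) * h(h(c))
  Reassemble:  h(h(f(a * a * b * c, b * d * d) * g(b * b * c * c) * h(a * c) * h(h(c))))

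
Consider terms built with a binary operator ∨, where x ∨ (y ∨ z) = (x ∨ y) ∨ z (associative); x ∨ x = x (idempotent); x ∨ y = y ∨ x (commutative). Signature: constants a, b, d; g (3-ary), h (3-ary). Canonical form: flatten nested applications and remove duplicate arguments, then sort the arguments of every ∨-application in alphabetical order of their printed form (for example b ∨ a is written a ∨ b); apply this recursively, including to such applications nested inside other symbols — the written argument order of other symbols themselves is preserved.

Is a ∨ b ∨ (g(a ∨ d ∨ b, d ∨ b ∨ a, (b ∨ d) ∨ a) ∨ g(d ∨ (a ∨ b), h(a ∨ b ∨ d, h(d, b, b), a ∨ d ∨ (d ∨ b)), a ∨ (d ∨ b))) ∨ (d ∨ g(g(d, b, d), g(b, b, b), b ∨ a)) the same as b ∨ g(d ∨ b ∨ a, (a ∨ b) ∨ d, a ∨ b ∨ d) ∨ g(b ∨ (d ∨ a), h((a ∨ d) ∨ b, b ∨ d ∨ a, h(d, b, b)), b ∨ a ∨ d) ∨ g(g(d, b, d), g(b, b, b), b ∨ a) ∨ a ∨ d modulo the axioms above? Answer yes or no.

Answer: no — a ∨ b ∨ d ∨ g(a ∨ b ∨ d, a ∨ b ∨ d, a ∨ b ∨ d) ∨ g(a ∨ b ∨ d, h(a ∨ b ∨ d, h(d, b, b), a ∨ b ∨ d), a ∨ b ∨ d) ∨ g(g(d, b, d), g(b, b, b), a ∨ b) vs a ∨ b ∨ d ∨ g(a ∨ b ∨ d, a ∨ b ∨ d, a ∨ b ∨ d) ∨ g(a ∨ b ∨ d, h(a ∨ b ∨ d, a ∨ b ∨ d, h(d, b, b)), a ∨ b ∨ d) ∨ g(g(d, b, d), g(b, b, b), a ∨ b)

Derivation:
Left:  a ∨ b ∨ (g(a ∨ d ∨ b, d ∨ b ∨ a, (b ∨ d) ∨ a) ∨ g(d ∨ (a ∨ b), h(a ∨ b ∨ d, h(d, b, b), a ∨ d ∨ (d ∨ b)), a ∨ (d ∨ b))) ∨ (d ∨ g(g(d, b, d), g(b, b, b), b ∨ a))
  Un-nest:  a ∨ b ∨ g(a ∨ d ∨ b, d ∨ b ∨ a, (b ∨ d) ∨ a) ∨ g(d ∨ (a ∨ b), h(a ∨ b ∨ d, h(d, b, b), a ∨ d ∨ (d ∨ b)), a ∨ (d ∨ b)) ∨ d ∨ g(g(d, b, d), g(b, b, b), b ∨ a)
  Canonicalize subterm:  g(a ∨ d ∨ b, d ∨ b ∨ a, (b ∨ d) ∨ a)  →  g(a ∨ b ∨ d, a ∨ b ∨ d, a ∨ b ∨ d)
  Canonicalize subterm:  g(d ∨ (a ∨ b), h(a ∨ b ∨ d, h(d, b, b), a ∨ d ∨ (d ∨ b)), a ∨ (d ∨ b))  →  g(a ∨ b ∨ d, h(a ∨ b ∨ d, h(d, b, b), a ∨ b ∨ d), a ∨ b ∨ d)
  Canonicalize subterm:  g(g(d, b, d), g(b, b, b), b ∨ a)  →  g(g(d, b, d), g(b, b, b), a ∨ b)
  Sort:  a ∨ b ∨ d ∨ g(a ∨ b ∨ d, a ∨ b ∨ d, a ∨ b ∨ d) ∨ g(a ∨ b ∨ d, h(a ∨ b ∨ d, h(d, b, b), a ∨ b ∨ d), a ∨ b ∨ d) ∨ g(g(d, b, d), g(b, b, b), a ∨ b)
Right:  b ∨ g(d ∨ b ∨ a, (a ∨ b) ∨ d, a ∨ b ∨ d) ∨ g(b ∨ (d ∨ a), h((a ∨ d) ∨ b, b ∨ d ∨ a, h(d, b, b)), b ∨ a ∨ d) ∨ g(g(d, b, d), g(b, b, b), b ∨ a) ∨ a ∨ d
  Canonicalize subterm:  g(d ∨ b ∨ a, (a ∨ b) ∨ d, a ∨ b ∨ d)  →  g(a ∨ b ∨ d, a ∨ b ∨ d, a ∨ b ∨ d)
  Inside:  g(b ∨ (d ∨ a), h((a ∨ d) ∨ b, b ∨ d ∨ a, h(d, b, b)), b ∨ a ∨ d)  →  g(a ∨ b ∨ d, h(a ∨ b ∨ d, a ∨ b ∨ d, h(d, b, b)), a ∨ b ∨ d)
  Inside:  g(g(d, b, d), g(b, b, b), b ∨ a)  →  g(g(d, b, d), g(b, b, b), a ∨ b)
  Sort arguments:  a ∨ b ∨ d ∨ g(a ∨ b ∨ d, a ∨ b ∨ d, a ∨ b ∨ d) ∨ g(a ∨ b ∨ d, h(a ∨ b ∨ d, a ∨ b ∨ d, h(d, b, b)), a ∨ b ∨ d) ∨ g(g(d, b, d), g(b, b, b), a ∨ b)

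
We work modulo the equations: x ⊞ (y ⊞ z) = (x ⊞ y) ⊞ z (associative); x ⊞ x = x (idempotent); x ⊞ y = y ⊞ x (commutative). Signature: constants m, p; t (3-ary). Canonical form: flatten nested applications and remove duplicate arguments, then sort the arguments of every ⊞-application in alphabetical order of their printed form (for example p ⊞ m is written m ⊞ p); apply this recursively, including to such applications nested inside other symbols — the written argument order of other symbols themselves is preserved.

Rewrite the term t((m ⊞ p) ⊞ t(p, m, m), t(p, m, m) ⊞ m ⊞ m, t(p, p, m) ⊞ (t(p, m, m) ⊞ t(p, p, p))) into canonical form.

Answer: t(m ⊞ p ⊞ t(p, m, m), m ⊞ t(p, m, m), t(p, m, m) ⊞ t(p, p, m) ⊞ t(p, p, p))

Derivation:
Work inside:  t(p, p, m) ⊞ (t(p, m, m) ⊞ t(p, p, p))
Un-nest:  t(p, p, m) ⊞ t(p, m, m) ⊞ t(p, p, p)
Sort arguments:  t(p, m, m) ⊞ t(p, p, m) ⊞ t(p, p, p)
Put back:  t(m ⊞ p ⊞ t(p, m, m), m ⊞ t(p, m, m), t(p, m, m) ⊞ t(p, p, m) ⊞ t(p, p, p))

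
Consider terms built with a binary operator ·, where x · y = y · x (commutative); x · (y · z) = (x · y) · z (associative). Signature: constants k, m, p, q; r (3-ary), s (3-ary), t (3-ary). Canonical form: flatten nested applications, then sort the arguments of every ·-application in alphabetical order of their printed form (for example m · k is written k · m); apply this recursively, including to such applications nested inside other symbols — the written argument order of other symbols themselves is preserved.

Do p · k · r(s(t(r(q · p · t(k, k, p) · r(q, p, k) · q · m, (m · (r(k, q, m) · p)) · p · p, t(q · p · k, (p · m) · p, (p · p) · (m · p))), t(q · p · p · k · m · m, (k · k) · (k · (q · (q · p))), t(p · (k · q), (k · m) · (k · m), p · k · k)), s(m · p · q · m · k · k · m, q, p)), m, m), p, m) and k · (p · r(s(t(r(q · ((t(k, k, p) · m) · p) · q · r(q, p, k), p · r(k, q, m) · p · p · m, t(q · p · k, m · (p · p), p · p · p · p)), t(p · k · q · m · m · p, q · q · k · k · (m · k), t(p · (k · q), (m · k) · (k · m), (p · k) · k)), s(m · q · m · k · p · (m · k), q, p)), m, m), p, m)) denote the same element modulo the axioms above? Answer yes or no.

Answer: no — k · p · r(s(t(r(m · p · q · q · r(q, p, k) · t(k, k, p), m · p · p · p · r(k, q, m), t(k · p · q, m · p · p, m · p · p · p)), t(k · m · m · p · p · q, k · k · k · p · q · q, t(k · p · q, k · k · m · m, k · k · p)), s(k · k · m · m · m · p · q, q, p)), m, m), p, m) vs k · p · r(s(t(r(m · p · q · q · r(q, p, k) · t(k, k, p), m · p · p · p · r(k, q, m), t(k · p · q, m · p · p, p · p · p · p)), t(k · m · m · p · p · q, k · k · k · m · q · q, t(k · p · q, k · k · m · m, k · k · p)), s(k · k · m · m · m · p · q, q, p)), m, m), p, m)

Derivation:
Left:  p · k · r(s(t(r(q · p · t(k, k, p) · r(q, p, k) · q · m, (m · (r(k, q, m) · p)) · p · p, t(q · p · k, (p · m) · p, (p · p) · (m · p))), t(q · p · p · k · m · m, (k · k) · (k · (q · (q · p))), t(p · (k · q), (k · m) · (k · m), p · k · k)), s(m · p · q · m · k · k · m, q, p)), m, m), p, m)
  Inside:  r(s(t(r(q · p · t(k, k, p) · r(q, p, k) · q · m, (m · (r(k, q, m) · p)) · p · p, t(q · p · k, (p · m) · p, (p · p) · (m · p))), t(q · p · p · k · m · m, (k · k) · (k · (q · (q · p))), t(p · (k · q), (k · m) · (k · m), p · k · k)), s(m · p · q · m · k · k · m, q, p)), m, m), p, m)  →  r(s(t(r(m · p · q · q · r(q, p, k) · t(k, k, p), m · p · p · p · r(k, q, m), t(k · p · q, m · p · p, m · p · p · p)), t(k · m · m · p · p · q, k · k · k · p · q · q, t(k · p · q, k · k · m · m, k · k · p)), s(k · k · m · m · m · p · q, q, p)), m, m), p, m)
  Sort arguments:  k · p · r(s(t(r(m · p · q · q · r(q, p, k) · t(k, k, p), m · p · p · p · r(k, q, m), t(k · p · q, m · p · p, m · p · p · p)), t(k · m · m · p · p · q, k · k · k · p · q · q, t(k · p · q, k · k · m · m, k · k · p)), s(k · k · m · m · m · p · q, q, p)), m, m), p, m)
Right:  k · (p · r(s(t(r(q · ((t(k, k, p) · m) · p) · q · r(q, p, k), p · r(k, q, m) · p · p · m, t(q · p · k, m · (p · p), p · p · p · p)), t(p · k · q · m · m · p, q · q · k · k · (m · k), t(p · (k · q), (m · k) · (k · m), (p · k) · k)), s(m · q · m · k · p · (m · k), q, p)), m, m), p, m))
  Merge nested applications:  k · p · r(s(t(r(q · ((t(k, k, p) · m) · p) · q · r(q, p, k), p · r(k, q, m) · p · p · m, t(q · p · k, m · (p · p), p · p · p · p)), t(p · k · q · m · m · p, q · q · k · k · (m · k), t(p · (k · q), (m · k) · (k · m), (p · k) · k)), s(m · q · m · k · p · (m · k), q, p)), m, m), p, m)
  Simplify inside:  r(s(t(r(q · ((t(k, k, p) · m) · p) · q · r(q, p, k), p · r(k, q, m) · p · p · m, t(q · p · k, m · (p · p), p · p · p · p)), t(p · k · q · m · m · p, q · q · k · k · (m · k), t(p · (k · q), (m · k) · (k · m), (p · k) · k)), s(m · q · m · k · p · (m · k), q, p)), m, m), p, m)  →  r(s(t(r(m · p · q · q · r(q, p, k) · t(k, k, p), m · p · p · p · r(k, q, m), t(k · p · q, m · p · p, p · p · p · p)), t(k · m · m · p · p · q, k · k · k · m · q · q, t(k · p · q, k · k · m · m, k · k · p)), s(k · k · m · m · m · p · q, q, p)), m, m), p, m)
  Order the arguments:  k · p · r(s(t(r(m · p · q · q · r(q, p, k) · t(k, k, p), m · p · p · p · r(k, q, m), t(k · p · q, m · p · p, p · p · p · p)), t(k · m · m · p · p · q, k · k · k · m · q · q, t(k · p · q, k · k · m · m, k · k · p)), s(k · k · m · m · m · p · q, q, p)), m, m), p, m)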